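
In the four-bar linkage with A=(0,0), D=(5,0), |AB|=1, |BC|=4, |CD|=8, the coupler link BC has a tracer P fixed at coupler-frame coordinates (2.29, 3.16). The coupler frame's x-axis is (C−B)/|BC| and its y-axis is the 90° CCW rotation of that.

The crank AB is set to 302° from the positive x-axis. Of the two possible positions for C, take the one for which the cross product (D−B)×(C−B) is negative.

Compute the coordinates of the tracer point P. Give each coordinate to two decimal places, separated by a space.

A=(0,0), D=(5.00,0)
B = A + 1.00·(cos302°, sin302°) = (0.5299, -0.8480)
|BD| = 4.5498
circle(B,4.00) ∩ circle(D,8.00): a=-3.0000, h=2.6457
  candidates: C₊=(-2.9107,1.1921) cross=12.038; C₋=(-1.9244,-4.0066) cross=-12.038
  mode - wants cross < 0 → take C=(-1.9244,-4.0066) (cross=-12.038)
ex = (C−B)/|BC| = (-0.6136,-0.7896); ey = (0.7896,-0.6136)
P = B + 2.29·ex + 3.16·ey = (1.6201,-4.5952)

1.62 -4.60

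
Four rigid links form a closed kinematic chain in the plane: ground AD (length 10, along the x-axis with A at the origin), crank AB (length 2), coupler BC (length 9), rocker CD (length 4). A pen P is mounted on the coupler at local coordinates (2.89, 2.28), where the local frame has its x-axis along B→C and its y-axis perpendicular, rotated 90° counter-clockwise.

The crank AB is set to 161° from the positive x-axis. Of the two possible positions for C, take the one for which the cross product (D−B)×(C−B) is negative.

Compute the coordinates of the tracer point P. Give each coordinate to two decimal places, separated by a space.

A=(0,0), D=(10.00,0)
B = A + 2.00·(cos161°, sin161°) = (-1.8910, 0.6511)
|BD| = 11.9089
circle(B,9.00) ∩ circle(D,4.00): a=8.6835, h=2.3658
  candidates: C₊=(6.9088,2.5386) cross=28.174; C₋=(6.6501,-2.1859) cross=-28.174
  mode - wants cross < 0 → take C=(6.6501,-2.1859) (cross=-28.174)
ex = (C−B)/|BC| = (0.9490,-0.3152); ey = (0.3152,0.9490)
P = B + 2.89·ex + 2.28·ey = (1.5703,1.9039)

1.57 1.90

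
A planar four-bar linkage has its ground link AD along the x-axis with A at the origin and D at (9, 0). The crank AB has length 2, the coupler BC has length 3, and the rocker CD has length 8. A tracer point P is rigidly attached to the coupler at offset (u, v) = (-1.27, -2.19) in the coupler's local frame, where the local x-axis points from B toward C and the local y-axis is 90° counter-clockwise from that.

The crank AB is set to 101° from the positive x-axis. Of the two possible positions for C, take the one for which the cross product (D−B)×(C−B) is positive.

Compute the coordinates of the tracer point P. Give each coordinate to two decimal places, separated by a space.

A=(0,0), D=(9.00,0)
B = A + 2.00·(cos101°, sin101°) = (-0.3816, 1.9633)
|BD| = 9.5848
circle(B,3.00) ∩ circle(D,8.00): a=1.9233, h=2.3024
  candidates: C₊=(1.9725,3.8229) cross=22.068; C₋=(1.0293,-0.6842) cross=-22.068
  mode + wants cross > 0 → take C=(1.9725,3.8229) (cross=22.068)
ex = (C−B)/|BC| = (0.7847,0.6199); ey = (-0.6199,0.7847)
P = B + -1.27·ex + -2.19·ey = (-0.0207,-0.5425)

-0.02 -0.54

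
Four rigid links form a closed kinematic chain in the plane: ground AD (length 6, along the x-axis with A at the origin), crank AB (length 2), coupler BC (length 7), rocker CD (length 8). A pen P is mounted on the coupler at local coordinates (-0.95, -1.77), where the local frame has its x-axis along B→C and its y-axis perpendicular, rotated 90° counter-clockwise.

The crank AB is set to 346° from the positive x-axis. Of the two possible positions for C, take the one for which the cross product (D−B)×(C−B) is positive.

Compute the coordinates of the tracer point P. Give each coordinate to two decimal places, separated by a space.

A=(0,0), D=(6.00,0)
B = A + 2.00·(cos346°, sin346°) = (1.9406, -0.4838)
|BD| = 4.0881
circle(B,7.00) ∩ circle(D,8.00): a=0.2095, h=6.9969
  candidates: C₊=(1.3205,6.4886) cross=28.604; C₋=(2.9767,-7.4067) cross=-28.604
  mode + wants cross > 0 → take C=(1.3205,6.4886) (cross=28.604)
ex = (C−B)/|BC| = (-0.0886,0.9961); ey = (-0.9961,-0.0886)
P = B + -0.95·ex + -1.77·ey = (3.7878,-1.2733)

3.79 -1.27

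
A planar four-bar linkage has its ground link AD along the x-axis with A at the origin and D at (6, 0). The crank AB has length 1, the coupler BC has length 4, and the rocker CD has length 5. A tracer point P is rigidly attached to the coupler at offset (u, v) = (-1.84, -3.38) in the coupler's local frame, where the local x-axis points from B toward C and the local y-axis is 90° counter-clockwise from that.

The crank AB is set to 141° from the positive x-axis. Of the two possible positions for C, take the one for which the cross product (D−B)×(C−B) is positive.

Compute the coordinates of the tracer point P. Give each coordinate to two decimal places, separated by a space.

A=(0,0), D=(6.00,0)
B = A + 1.00·(cos141°, sin141°) = (-0.7771, 0.6293)
|BD| = 6.8063
circle(B,4.00) ∩ circle(D,5.00): a=2.7420, h=2.9123
  candidates: C₊=(2.2224,3.2756) cross=19.822; C₋=(1.6838,-2.5240) cross=-19.822
  mode + wants cross > 0 → take C=(2.2224,3.2756) (cross=19.822)
ex = (C−B)/|BC| = (0.7499,0.6616); ey = (-0.6616,0.7499)
P = B + -1.84·ex + -3.38·ey = (0.0792,-3.1226)

0.08 -3.12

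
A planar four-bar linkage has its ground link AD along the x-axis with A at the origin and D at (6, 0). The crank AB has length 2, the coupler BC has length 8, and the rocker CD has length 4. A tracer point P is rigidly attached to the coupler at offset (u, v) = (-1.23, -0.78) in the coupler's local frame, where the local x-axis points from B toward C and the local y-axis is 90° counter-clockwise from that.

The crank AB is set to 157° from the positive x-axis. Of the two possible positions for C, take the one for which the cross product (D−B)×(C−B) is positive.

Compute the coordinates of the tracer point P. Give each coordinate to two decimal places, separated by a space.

-2.66 -0.42

A=(0,0), D=(6.00,0)
B = A + 2.00·(cos157°, sin157°) = (-1.8410, 0.7815)
|BD| = 7.8799
circle(B,8.00) ∩ circle(D,4.00): a=6.9857, h=3.8988
  candidates: C₊=(5.4969,3.9682) cross=30.722; C₋=(4.7236,-3.7909) cross=-30.722
  mode + wants cross > 0 → take C=(5.4969,3.9682) (cross=30.722)
ex = (C−B)/|BC| = (0.9172,0.3983); ey = (-0.3983,0.9172)
P = B + -1.23·ex + -0.78·ey = (-2.6585,-0.4239)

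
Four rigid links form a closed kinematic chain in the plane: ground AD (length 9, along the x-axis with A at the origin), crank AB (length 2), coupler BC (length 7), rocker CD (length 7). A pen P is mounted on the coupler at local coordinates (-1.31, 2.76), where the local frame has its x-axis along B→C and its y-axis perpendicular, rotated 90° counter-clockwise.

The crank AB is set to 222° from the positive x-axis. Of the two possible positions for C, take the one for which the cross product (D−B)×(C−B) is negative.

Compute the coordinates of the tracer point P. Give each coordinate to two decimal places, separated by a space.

-1.05 1.68

A=(0,0), D=(9.00,0)
B = A + 2.00·(cos222°, sin222°) = (-1.4863, -1.3383)
|BD| = 10.5713
circle(B,7.00) ∩ circle(D,7.00): a=5.2857, h=4.5893
  candidates: C₊=(3.1759,3.8832) cross=48.515; C₋=(4.3378,-5.2215) cross=-48.515
  mode - wants cross < 0 → take C=(4.3378,-5.2215) (cross=-48.515)
ex = (C−B)/|BC| = (0.8320,-0.5547); ey = (0.5547,0.8320)
P = B + -1.31·ex + 2.76·ey = (-1.0451,1.6848)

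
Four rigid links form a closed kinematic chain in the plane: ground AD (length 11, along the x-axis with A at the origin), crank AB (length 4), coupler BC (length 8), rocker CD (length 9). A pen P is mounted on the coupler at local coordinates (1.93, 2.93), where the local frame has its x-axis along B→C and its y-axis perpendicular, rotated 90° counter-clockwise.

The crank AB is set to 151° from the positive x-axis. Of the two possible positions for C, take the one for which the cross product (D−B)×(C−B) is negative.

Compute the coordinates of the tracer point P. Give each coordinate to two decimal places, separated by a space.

A=(0,0), D=(11.00,0)
B = A + 4.00·(cos151°, sin151°) = (-3.4985, 1.9392)
|BD| = 14.6276
circle(B,8.00) ∩ circle(D,9.00): a=6.7327, h=4.3210
  candidates: C₊=(3.7476,5.3295) cross=63.205; C₋=(2.6019,-3.2362) cross=-63.205
  mode - wants cross < 0 → take C=(2.6019,-3.2362) (cross=-63.205)
ex = (C−B)/|BC| = (0.7626,-0.6469); ey = (0.6469,0.7626)
P = B + 1.93·ex + 2.93·ey = (-0.1313,2.9250)

-0.13 2.92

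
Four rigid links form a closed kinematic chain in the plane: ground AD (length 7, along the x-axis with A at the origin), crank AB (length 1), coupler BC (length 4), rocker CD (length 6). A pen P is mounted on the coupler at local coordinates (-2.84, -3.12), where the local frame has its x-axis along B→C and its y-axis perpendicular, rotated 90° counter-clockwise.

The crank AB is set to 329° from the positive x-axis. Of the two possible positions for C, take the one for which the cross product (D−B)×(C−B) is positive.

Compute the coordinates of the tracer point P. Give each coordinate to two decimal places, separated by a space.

A=(0,0), D=(7.00,0)
B = A + 1.00·(cos329°, sin329°) = (0.8572, -0.5150)
|BD| = 6.1644
circle(B,4.00) ∩ circle(D,6.00): a=1.4600, h=3.7240
  candidates: C₊=(2.0009,3.3180) cross=22.956; C₋=(2.6232,-4.1041) cross=-22.956
  mode + wants cross > 0 → take C=(2.0009,3.3180) (cross=22.956)
ex = (C−B)/|BC| = (0.2859,0.9583); ey = (-0.9583,0.2859)
P = B + -2.84·ex + -3.12·ey = (3.0349,-4.1286)

3.03 -4.13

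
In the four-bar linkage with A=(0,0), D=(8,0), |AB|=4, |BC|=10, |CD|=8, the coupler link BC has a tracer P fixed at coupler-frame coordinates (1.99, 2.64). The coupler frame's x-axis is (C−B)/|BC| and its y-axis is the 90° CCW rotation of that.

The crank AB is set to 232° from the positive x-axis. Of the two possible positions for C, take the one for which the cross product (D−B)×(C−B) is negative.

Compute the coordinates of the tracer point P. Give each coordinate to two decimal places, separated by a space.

0.53 -1.75

A=(0,0), D=(8.00,0)
B = A + 4.00·(cos232°, sin232°) = (-2.4626, -3.1520)
|BD| = 10.9271
circle(B,10.00) ∩ circle(D,8.00): a=7.1108, h=7.0311
  candidates: C₊=(2.3177,5.6313) cross=76.829; C₋=(6.3741,-7.8330) cross=-76.829
  mode - wants cross < 0 → take C=(6.3741,-7.8330) (cross=-76.829)
ex = (C−B)/|BC| = (0.8837,-0.4681); ey = (0.4681,0.8837)
P = B + 1.99·ex + 2.64·ey = (0.5317,-1.7507)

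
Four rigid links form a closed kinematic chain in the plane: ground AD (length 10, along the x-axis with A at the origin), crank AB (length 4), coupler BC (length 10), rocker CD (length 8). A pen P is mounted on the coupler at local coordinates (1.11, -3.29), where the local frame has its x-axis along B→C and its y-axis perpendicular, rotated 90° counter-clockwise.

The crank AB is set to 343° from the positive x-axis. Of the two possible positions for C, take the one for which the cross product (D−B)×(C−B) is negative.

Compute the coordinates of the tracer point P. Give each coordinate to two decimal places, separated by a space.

2.43 -4.35

A=(0,0), D=(10.00,0)
B = A + 4.00·(cos343°, sin343°) = (3.8252, -1.1695)
|BD| = 6.2846
circle(B,10.00) ∩ circle(D,8.00): a=6.0064, h=7.9952
  candidates: C₊=(8.2389,7.8038) cross=50.246; C₋=(11.2146,-7.9073) cross=-50.246
  mode - wants cross < 0 → take C=(11.2146,-7.9073) (cross=-50.246)
ex = (C−B)/|BC| = (0.7389,-0.6738); ey = (0.6738,0.7389)
P = B + 1.11·ex + -3.29·ey = (2.4287,-4.3485)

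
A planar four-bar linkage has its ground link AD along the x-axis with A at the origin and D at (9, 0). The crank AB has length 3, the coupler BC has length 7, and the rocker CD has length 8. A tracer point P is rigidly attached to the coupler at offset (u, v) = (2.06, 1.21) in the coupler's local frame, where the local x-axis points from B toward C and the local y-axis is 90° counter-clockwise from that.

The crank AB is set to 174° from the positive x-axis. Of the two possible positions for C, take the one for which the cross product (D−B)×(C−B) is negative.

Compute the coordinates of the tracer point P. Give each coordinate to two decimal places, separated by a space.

A=(0,0), D=(9.00,0)
B = A + 3.00·(cos174°, sin174°) = (-2.9836, 0.3136)
|BD| = 11.9877
circle(B,7.00) ∩ circle(D,8.00): a=5.3682, h=4.4925
  candidates: C₊=(2.5003,4.6641) cross=53.855; C₋=(2.2653,-4.3178) cross=-53.855
  mode - wants cross < 0 → take C=(2.2653,-4.3178) (cross=-53.855)
ex = (C−B)/|BC| = (0.7498,-0.6616); ey = (0.6616,0.7498)
P = B + 2.06·ex + 1.21·ey = (-0.6383,-0.1421)

-0.64 -0.14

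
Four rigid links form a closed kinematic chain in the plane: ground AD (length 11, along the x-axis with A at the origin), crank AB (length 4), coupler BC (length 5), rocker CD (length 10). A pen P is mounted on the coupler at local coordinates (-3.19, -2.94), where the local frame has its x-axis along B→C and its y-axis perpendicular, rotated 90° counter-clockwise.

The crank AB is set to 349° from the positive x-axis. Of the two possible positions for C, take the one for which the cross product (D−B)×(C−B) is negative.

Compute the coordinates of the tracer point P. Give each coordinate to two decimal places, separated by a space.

A=(0,0), D=(11.00,0)
B = A + 4.00·(cos349°, sin349°) = (3.9265, -0.7632)
|BD| = 7.1145
circle(B,5.00) ∩ circle(D,10.00): a=-1.7136, h=4.6972
  candidates: C₊=(1.7189,3.7230) cross=33.418; C₋=(2.7267,-5.6171) cross=-33.418
  mode - wants cross < 0 → take C=(2.7267,-5.6171) (cross=-33.418)
ex = (C−B)/|BC| = (-0.2400,-0.9708); ey = (0.9708,-0.2400)
P = B + -3.19·ex + -2.94·ey = (1.8379,3.0391)

1.84 3.04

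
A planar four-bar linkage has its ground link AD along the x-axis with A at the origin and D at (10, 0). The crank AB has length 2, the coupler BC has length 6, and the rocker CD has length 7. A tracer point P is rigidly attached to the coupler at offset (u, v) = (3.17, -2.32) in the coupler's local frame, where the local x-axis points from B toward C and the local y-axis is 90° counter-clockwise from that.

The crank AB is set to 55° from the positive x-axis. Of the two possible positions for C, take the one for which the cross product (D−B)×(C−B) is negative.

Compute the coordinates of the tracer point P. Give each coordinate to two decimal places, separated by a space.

0.63 -2.26

A=(0,0), D=(10.00,0)
B = A + 2.00·(cos55°, sin55°) = (1.1472, 1.6383)
|BD| = 9.0032
circle(B,6.00) ∩ circle(D,7.00): a=3.7796, h=4.6599
  candidates: C₊=(5.7116,5.5326) cross=41.954; C₋=(4.0157,-3.6316) cross=-41.954
  mode - wants cross < 0 → take C=(4.0157,-3.6316) (cross=-41.954)
ex = (C−B)/|BC| = (0.4781,-0.8783); ey = (0.8783,0.4781)
P = B + 3.17·ex + -2.32·ey = (0.6250,-2.2551)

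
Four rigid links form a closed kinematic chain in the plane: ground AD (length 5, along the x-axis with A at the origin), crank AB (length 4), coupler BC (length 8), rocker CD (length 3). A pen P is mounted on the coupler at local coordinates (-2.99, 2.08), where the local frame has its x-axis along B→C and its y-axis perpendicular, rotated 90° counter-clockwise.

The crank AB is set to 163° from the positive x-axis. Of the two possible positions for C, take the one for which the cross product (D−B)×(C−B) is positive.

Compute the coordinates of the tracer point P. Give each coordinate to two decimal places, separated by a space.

-7.18 2.58

A=(0,0), D=(5.00,0)
B = A + 4.00·(cos163°, sin163°) = (-3.8252, 1.1695)
|BD| = 8.9024
circle(B,8.00) ∩ circle(D,3.00): a=7.5403, h=2.6729
  candidates: C₊=(4.0008,2.8287) cross=23.796; C₋=(3.2985,-2.4708) cross=-23.796
  mode + wants cross > 0 → take C=(4.0008,2.8287) (cross=23.796)
ex = (C−B)/|BC| = (0.9783,0.2074); ey = (-0.2074,0.9783)
P = B + -2.99·ex + 2.08·ey = (-7.1816,2.5841)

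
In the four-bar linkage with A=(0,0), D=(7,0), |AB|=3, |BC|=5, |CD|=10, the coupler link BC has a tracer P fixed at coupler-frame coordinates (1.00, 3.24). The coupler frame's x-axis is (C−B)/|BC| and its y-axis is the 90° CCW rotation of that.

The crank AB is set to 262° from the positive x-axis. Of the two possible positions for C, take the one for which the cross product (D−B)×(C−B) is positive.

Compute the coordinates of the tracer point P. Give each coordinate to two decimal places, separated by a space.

A=(0,0), D=(7.00,0)
B = A + 3.00·(cos262°, sin262°) = (-0.4175, -2.9708)
|BD| = 7.9903
circle(B,5.00) ∩ circle(D,10.00): a=-0.6980, h=4.9510
  candidates: C₊=(-2.9063,1.3658) cross=39.560; C₋=(0.7753,-7.8264) cross=-39.560
  mode + wants cross > 0 → take C=(-2.9063,1.3658) (cross=39.560)
ex = (C−B)/|BC| = (-0.4978,0.8673); ey = (-0.8673,-0.4978)
P = B + 1.00·ex + 3.24·ey = (-3.7254,-3.7162)

-3.73 -3.72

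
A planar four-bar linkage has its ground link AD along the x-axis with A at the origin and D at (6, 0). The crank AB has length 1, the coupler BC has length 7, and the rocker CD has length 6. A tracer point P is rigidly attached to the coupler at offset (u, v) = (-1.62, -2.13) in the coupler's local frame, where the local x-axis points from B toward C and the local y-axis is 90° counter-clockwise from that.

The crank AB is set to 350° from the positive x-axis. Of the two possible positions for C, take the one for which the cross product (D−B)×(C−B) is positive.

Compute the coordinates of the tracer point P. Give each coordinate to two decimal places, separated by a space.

1.98 -2.66

A=(0,0), D=(6.00,0)
B = A + 1.00·(cos350°, sin350°) = (0.9848, -0.1736)
|BD| = 5.0182
circle(B,7.00) ∩ circle(D,6.00): a=3.8044, h=5.8759
  candidates: C₊=(4.5836,5.8304) cross=29.487; C₋=(4.9902,-5.9144) cross=-29.487
  mode + wants cross > 0 → take C=(4.5836,5.8304) (cross=29.487)
ex = (C−B)/|BC| = (0.5141,0.8577); ey = (-0.8577,0.5141)
P = B + -1.62·ex + -2.13·ey = (1.9789,-2.6582)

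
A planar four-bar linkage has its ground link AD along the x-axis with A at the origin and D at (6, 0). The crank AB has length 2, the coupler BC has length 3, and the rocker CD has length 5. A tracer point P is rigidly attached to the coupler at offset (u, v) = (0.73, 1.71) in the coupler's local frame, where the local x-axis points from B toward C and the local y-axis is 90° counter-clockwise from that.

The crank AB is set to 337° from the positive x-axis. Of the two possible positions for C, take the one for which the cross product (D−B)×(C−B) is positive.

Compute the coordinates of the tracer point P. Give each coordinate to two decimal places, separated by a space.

A=(0,0), D=(6.00,0)
B = A + 2.00·(cos337°, sin337°) = (1.8410, -0.7815)
|BD| = 4.2318
circle(B,3.00) ∩ circle(D,5.00): a=0.2254, h=2.9915
  candidates: C₊=(1.5101,2.2002) cross=12.659; C₋=(2.6150,-3.6799) cross=-12.659
  mode + wants cross > 0 → take C=(1.5101,2.2002) (cross=12.659)
ex = (C−B)/|BC| = (-0.1103,0.9939); ey = (-0.9939,-0.1103)
P = B + 0.73·ex + 1.71·ey = (0.0609,-0.2445)

0.06 -0.24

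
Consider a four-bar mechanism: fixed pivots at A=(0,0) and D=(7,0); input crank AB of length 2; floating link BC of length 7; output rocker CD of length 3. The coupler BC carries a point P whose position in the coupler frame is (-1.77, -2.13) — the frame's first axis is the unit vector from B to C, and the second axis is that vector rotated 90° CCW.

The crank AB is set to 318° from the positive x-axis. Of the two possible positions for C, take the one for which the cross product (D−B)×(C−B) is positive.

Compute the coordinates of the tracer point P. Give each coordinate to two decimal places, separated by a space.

1.42 -4.11

A=(0,0), D=(7.00,0)
B = A + 2.00·(cos318°, sin318°) = (1.4863, -1.3383)
|BD| = 5.6738
circle(B,7.00) ∩ circle(D,3.00): a=6.3619, h=2.9200
  candidates: C₊=(6.9799,2.9999) cross=16.568; C₋=(8.3574,-2.6753) cross=-16.568
  mode + wants cross > 0 → take C=(6.9799,2.9999) (cross=16.568)
ex = (C−B)/|BC| = (0.7848,0.6197); ey = (-0.6197,0.7848)
P = B + -1.77·ex + -2.13·ey = (1.4172,-4.1068)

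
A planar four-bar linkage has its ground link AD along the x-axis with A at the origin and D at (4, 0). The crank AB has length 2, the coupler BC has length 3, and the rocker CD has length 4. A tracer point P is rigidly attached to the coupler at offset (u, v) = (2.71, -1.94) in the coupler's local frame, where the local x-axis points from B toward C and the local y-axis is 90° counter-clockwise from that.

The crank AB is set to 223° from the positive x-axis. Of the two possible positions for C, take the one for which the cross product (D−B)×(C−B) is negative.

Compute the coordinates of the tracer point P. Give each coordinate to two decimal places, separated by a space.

A=(0,0), D=(4.00,0)
B = A + 2.00·(cos223°, sin223°) = (-1.4627, -1.3640)
|BD| = 5.6304
circle(B,3.00) ∩ circle(D,4.00): a=2.1936, h=2.0465
  candidates: C₊=(0.1698,1.1530) cross=11.523; C₋=(1.1613,-2.8181) cross=-11.523
  mode - wants cross < 0 → take C=(1.1613,-2.8181) (cross=-11.523)
ex = (C−B)/|BC| = (0.8747,-0.4847); ey = (0.4847,0.8747)
P = B + 2.71·ex + -1.94·ey = (-0.0327,-4.3744)

-0.03 -4.37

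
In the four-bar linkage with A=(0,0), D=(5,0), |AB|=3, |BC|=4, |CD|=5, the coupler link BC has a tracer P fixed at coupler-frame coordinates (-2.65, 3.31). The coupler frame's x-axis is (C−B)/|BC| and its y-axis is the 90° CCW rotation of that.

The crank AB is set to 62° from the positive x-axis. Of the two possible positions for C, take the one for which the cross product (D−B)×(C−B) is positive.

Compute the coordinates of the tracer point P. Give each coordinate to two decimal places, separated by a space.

-2.68 3.78

A=(0,0), D=(5.00,0)
B = A + 3.00·(cos62°, sin62°) = (1.4084, 2.6488)
|BD| = 4.4627
circle(B,4.00) ∩ circle(D,5.00): a=1.2230, h=3.8084
  candidates: C₊=(4.6532,4.9880) cross=16.996; C₋=(0.1322,-1.1421) cross=-16.996
  mode + wants cross > 0 → take C=(4.6532,4.9880) (cross=16.996)
ex = (C−B)/|BC| = (0.8112,0.5848); ey = (-0.5848,0.8112)
P = B + -2.65·ex + 3.31·ey = (-2.6769,3.7842)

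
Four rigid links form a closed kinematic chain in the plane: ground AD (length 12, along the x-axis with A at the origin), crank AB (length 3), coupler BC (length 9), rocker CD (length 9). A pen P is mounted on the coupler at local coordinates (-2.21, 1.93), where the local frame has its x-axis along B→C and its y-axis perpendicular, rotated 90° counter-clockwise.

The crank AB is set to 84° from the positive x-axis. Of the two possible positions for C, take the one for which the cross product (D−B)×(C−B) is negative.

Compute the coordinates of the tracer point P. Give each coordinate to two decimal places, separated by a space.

0.99 5.84

A=(0,0), D=(12.00,0)
B = A + 3.00·(cos84°, sin84°) = (0.3136, 2.9836)
|BD| = 12.0613
circle(B,9.00) ∩ circle(D,9.00): a=6.0306, h=6.6807
  candidates: C₊=(7.8094,7.9648) cross=80.577; C₋=(4.5042,-4.9813) cross=-80.577
  mode - wants cross < 0 → take C=(4.5042,-4.9813) (cross=-80.577)
ex = (C−B)/|BC| = (0.4656,-0.8850); ey = (0.8850,0.4656)
P = B + -2.21·ex + 1.93·ey = (0.9926,5.8380)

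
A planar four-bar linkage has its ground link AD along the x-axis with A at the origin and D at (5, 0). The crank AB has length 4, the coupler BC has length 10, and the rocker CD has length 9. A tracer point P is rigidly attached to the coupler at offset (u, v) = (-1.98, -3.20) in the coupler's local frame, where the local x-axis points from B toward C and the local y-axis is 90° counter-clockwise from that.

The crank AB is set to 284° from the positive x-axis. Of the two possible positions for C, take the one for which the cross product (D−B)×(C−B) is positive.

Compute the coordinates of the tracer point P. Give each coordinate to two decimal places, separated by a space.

4.61 -4.83

A=(0,0), D=(5.00,0)
B = A + 4.00·(cos284°, sin284°) = (0.9677, -3.8812)
|BD| = 5.5967
circle(B,10.00) ∩ circle(D,9.00): a=4.4958, h=8.9324
  candidates: C₊=(-1.9876,5.6722) cross=49.992; C₋=(10.4012,-7.1991) cross=-49.992
  mode + wants cross > 0 → take C=(-1.9876,5.6722) (cross=49.992)
ex = (C−B)/|BC| = (-0.2955,0.9553); ey = (-0.9553,-0.2955)
P = B + -1.98·ex + -3.20·ey = (4.6099,-4.8270)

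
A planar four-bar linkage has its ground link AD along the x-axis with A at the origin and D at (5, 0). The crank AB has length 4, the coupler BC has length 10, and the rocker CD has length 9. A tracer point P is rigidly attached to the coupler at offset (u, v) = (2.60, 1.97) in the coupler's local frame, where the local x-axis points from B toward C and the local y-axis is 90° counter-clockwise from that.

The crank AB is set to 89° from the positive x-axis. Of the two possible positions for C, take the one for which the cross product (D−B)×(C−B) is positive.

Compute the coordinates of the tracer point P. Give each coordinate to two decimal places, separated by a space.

1.69 6.83

A=(0,0), D=(5.00,0)
B = A + 4.00·(cos89°, sin89°) = (0.0698, 3.9994)
|BD| = 6.3484
circle(B,10.00) ∩ circle(D,9.00): a=4.6706, h=8.8422
  candidates: C₊=(9.2675,7.9239) cross=56.134; C₋=(-1.8734,-5.8100) cross=-56.134
  mode + wants cross > 0 → take C=(9.2675,7.9239) (cross=56.134)
ex = (C−B)/|BC| = (0.9198,0.3925); ey = (-0.3925,0.9198)
P = B + 2.60·ex + 1.97·ey = (1.6881,6.8317)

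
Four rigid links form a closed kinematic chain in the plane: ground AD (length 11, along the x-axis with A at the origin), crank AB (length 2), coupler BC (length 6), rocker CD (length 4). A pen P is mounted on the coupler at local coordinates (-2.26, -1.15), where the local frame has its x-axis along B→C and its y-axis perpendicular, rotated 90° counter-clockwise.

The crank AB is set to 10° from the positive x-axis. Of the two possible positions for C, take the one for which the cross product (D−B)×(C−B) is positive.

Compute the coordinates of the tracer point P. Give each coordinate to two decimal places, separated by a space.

A=(0,0), D=(11.00,0)
B = A + 2.00·(cos10°, sin10°) = (1.9696, 0.3473)
|BD| = 9.0371
circle(B,6.00) ∩ circle(D,4.00): a=5.6251, h=2.0877
  candidates: C₊=(7.6708,2.2173) cross=18.867; C₋=(7.5103,-1.9550) cross=-18.867
  mode + wants cross > 0 → take C=(7.6708,2.2173) (cross=18.867)
ex = (C−B)/|BC| = (0.9502,0.3117); ey = (-0.3117,0.9502)
P = B + -2.26·ex + -1.15·ey = (0.1806,-1.4498)

0.18 -1.45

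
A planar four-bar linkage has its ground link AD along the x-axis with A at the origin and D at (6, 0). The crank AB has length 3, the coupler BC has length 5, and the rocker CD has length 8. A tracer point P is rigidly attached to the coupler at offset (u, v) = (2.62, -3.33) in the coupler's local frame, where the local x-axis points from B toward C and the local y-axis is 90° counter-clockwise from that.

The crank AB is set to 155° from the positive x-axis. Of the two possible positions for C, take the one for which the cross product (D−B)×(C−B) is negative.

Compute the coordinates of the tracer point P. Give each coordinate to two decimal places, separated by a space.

-5.09 -2.24

A=(0,0), D=(6.00,0)
B = A + 3.00·(cos155°, sin155°) = (-2.7189, 1.2679)
|BD| = 8.8106
circle(B,5.00) ∩ circle(D,8.00): a=2.1921, h=4.4939
  candidates: C₊=(0.0970,5.3995) cross=39.594; C₋=(-1.1963,-3.4947) cross=-39.594
  mode - wants cross < 0 → take C=(-1.1963,-3.4947) (cross=-39.594)
ex = (C−B)/|BC| = (0.3045,-0.9525); ey = (0.9525,0.3045)
P = B + 2.62·ex + -3.33·ey = (-5.0929,-2.2418)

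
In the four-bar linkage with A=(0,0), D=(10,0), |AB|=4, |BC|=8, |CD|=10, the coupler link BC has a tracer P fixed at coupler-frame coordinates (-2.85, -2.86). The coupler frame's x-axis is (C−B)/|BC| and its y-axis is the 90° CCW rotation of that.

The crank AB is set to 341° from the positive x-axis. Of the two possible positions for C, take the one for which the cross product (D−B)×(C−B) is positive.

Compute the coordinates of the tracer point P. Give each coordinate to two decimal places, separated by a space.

A=(0,0), D=(10.00,0)
B = A + 4.00·(cos341°, sin341°) = (3.7821, -1.3023)
|BD| = 6.3528
circle(B,8.00) ∩ circle(D,10.00): a=0.3430, h=7.9926
  candidates: C₊=(2.4794,6.5910) cross=50.776; C₋=(5.7562,-9.0549) cross=-50.776
  mode + wants cross > 0 → take C=(2.4794,6.5910) (cross=50.776)
ex = (C−B)/|BC| = (-0.1628,0.9867); ey = (-0.9867,-0.1628)
P = B + -2.85·ex + -2.86·ey = (7.0680,-3.6485)

7.07 -3.65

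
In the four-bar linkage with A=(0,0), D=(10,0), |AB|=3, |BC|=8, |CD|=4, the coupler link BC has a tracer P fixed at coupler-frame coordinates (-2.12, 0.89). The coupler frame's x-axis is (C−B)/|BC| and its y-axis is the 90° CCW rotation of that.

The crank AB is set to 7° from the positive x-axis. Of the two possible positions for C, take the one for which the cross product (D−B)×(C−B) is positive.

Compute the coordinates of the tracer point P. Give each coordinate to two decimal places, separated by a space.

A=(0,0), D=(10.00,0)
B = A + 3.00·(cos7°, sin7°) = (2.9776, 0.3656)
|BD| = 7.0319
circle(B,8.00) ∩ circle(D,4.00): a=6.9290, h=3.9987
  candidates: C₊=(10.1051,3.9986) cross=28.118; C₋=(9.6893,-3.9879) cross=-28.118
  mode + wants cross > 0 → take C=(10.1051,3.9986) (cross=28.118)
ex = (C−B)/|BC| = (0.8909,0.4541); ey = (-0.4541,0.8909)
P = B + -2.12·ex + 0.89·ey = (0.6847,0.1958)

0.68 0.20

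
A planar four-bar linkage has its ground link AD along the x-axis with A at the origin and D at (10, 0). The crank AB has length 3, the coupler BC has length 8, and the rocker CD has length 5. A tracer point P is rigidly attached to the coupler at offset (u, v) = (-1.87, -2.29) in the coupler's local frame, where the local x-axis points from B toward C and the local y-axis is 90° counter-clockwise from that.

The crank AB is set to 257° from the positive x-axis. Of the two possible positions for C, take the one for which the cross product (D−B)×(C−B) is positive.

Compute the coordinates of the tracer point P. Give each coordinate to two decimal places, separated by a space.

-0.66 -5.88

A=(0,0), D=(10.00,0)
B = A + 3.00·(cos257°, sin257°) = (-0.6749, -2.9231)
|BD| = 11.0678
circle(B,8.00) ∩ circle(D,5.00): a=7.2958, h=3.2820
  candidates: C₊=(5.4951,2.1692) cross=36.325; C₋=(7.2287,-4.1617) cross=-36.325
  mode + wants cross > 0 → take C=(5.4951,2.1692) (cross=36.325)
ex = (C−B)/|BC| = (0.7712,0.6365); ey = (-0.6365,0.7712)
P = B + -1.87·ex + -2.29·ey = (-0.6594,-5.8796)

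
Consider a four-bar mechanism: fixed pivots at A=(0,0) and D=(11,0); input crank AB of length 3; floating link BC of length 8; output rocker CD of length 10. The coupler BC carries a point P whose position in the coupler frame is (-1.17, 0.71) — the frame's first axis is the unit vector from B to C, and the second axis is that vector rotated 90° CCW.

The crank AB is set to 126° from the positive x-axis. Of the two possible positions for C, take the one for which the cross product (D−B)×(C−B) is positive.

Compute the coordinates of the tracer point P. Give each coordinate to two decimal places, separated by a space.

-3.12 2.23

A=(0,0), D=(11.00,0)
B = A + 3.00·(cos126°, sin126°) = (-1.7634, 2.4271)
|BD| = 12.9921
circle(B,8.00) ∩ circle(D,10.00): a=5.1106, h=6.1548
  candidates: C₊=(4.4070,7.5188) cross=79.964; C₋=(2.1075,-4.5741) cross=-79.964
  mode + wants cross > 0 → take C=(4.4070,7.5188) (cross=79.964)
ex = (C−B)/|BC| = (0.7713,0.6365); ey = (-0.6365,0.7713)
P = B + -1.17·ex + 0.71·ey = (-3.1177,2.2300)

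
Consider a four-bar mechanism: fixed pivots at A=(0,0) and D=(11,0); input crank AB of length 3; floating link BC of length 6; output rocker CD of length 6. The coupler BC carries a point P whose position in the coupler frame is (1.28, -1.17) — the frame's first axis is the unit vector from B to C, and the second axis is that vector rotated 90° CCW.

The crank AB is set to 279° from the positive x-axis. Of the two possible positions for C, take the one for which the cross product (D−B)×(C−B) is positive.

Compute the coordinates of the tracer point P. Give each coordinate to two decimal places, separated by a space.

A=(0,0), D=(11.00,0)
B = A + 3.00·(cos279°, sin279°) = (0.4693, -2.9631)
|BD| = 10.9396
circle(B,6.00) ∩ circle(D,6.00): a=5.4698, h=2.4660
  candidates: C₊=(5.0667,0.8923) cross=26.977; C₋=(6.4026,-3.8554) cross=-26.977
  mode + wants cross > 0 → take C=(5.0667,0.8923) (cross=26.977)
ex = (C−B)/|BC| = (0.7662,0.6426); ey = (-0.6426,0.7662)
P = B + 1.28·ex + -1.17·ey = (2.2019,-3.0371)

2.20 -3.04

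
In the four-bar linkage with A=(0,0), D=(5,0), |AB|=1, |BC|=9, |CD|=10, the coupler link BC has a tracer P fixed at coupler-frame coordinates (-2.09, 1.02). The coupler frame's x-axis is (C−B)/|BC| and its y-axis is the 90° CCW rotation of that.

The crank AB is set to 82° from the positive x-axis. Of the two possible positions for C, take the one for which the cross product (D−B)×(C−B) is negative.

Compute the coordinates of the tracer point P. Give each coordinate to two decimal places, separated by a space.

A=(0,0), D=(5.00,0)
B = A + 1.00·(cos82°, sin82°) = (0.1392, 0.9903)
|BD| = 4.9607
circle(B,9.00) ∩ circle(D,10.00): a=0.5653, h=8.9822
  candidates: C₊=(2.4861,9.6789) cross=44.558; C₋=(-1.1000,-7.9240) cross=-44.558
  mode - wants cross < 0 → take C=(-1.1000,-7.9240) (cross=-44.558)
ex = (C−B)/|BC| = (-0.1377,-0.9905); ey = (0.9905,-0.1377)
P = B + -2.09·ex + 1.02·ey = (1.4372,2.9199)

1.44 2.92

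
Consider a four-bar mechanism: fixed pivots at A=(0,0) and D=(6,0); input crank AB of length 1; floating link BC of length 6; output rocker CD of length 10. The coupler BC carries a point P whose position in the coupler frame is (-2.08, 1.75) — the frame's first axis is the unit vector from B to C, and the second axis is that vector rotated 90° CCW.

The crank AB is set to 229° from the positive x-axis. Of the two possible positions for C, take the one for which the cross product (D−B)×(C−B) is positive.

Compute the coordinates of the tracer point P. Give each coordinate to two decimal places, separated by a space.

A=(0,0), D=(6.00,0)
B = A + 1.00·(cos229°, sin229°) = (-0.6561, -0.7547)
|BD| = 6.6987
circle(B,6.00) ∩ circle(D,10.00): a=-1.4277, h=5.8277
  candidates: C₊=(-2.7312,4.8750) cross=39.038; C₋=(-1.4181,-6.7061) cross=-39.038
  mode + wants cross > 0 → take C=(-2.7312,4.8750) (cross=39.038)
ex = (C−B)/|BC| = (-0.3459,0.9383); ey = (-0.9383,-0.3459)
P = B + -2.08·ex + 1.75·ey = (-1.5787,-3.3116)

-1.58 -3.31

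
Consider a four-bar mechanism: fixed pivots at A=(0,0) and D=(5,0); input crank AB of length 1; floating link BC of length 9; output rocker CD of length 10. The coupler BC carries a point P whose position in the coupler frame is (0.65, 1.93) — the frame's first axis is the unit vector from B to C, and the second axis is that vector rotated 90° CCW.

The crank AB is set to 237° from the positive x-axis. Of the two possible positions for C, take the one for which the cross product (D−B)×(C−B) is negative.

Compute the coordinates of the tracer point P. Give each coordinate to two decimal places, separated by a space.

A=(0,0), D=(5.00,0)
B = A + 1.00·(cos237°, sin237°) = (-0.5446, -0.8387)
|BD| = 5.6077
circle(B,9.00) ∩ circle(D,10.00): a=1.1098, h=8.9313
  candidates: C₊=(-0.7831,8.1582) cross=50.084; C₋=(1.8884,-9.5036) cross=-50.084
  mode - wants cross < 0 → take C=(1.8884,-9.5036) (cross=-50.084)
ex = (C−B)/|BC| = (0.2703,-0.9628); ey = (0.9628,0.2703)
P = B + 0.65·ex + 1.93·ey = (1.4892,-0.9427)

1.49 -0.94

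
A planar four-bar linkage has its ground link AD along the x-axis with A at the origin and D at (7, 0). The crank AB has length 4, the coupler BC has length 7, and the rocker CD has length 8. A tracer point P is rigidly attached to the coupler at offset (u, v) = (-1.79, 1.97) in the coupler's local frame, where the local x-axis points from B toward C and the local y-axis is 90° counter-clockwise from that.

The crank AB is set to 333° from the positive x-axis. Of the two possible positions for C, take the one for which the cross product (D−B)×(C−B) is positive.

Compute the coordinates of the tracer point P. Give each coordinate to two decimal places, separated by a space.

A=(0,0), D=(7.00,0)
B = A + 4.00·(cos333°, sin333°) = (3.5640, -1.8160)
|BD| = 3.8863
circle(B,7.00) ∩ circle(D,8.00): a=0.0133, h=7.0000
  candidates: C₊=(0.3049,4.3791) cross=27.204; C₋=(6.8467,-7.9985) cross=-27.204
  mode + wants cross > 0 → take C=(0.3049,4.3791) (cross=27.204)
ex = (C−B)/|BC| = (-0.4656,0.8850); ey = (-0.8850,-0.4656)
P = B + -1.79·ex + 1.97·ey = (2.6540,-4.3173)

2.65 -4.32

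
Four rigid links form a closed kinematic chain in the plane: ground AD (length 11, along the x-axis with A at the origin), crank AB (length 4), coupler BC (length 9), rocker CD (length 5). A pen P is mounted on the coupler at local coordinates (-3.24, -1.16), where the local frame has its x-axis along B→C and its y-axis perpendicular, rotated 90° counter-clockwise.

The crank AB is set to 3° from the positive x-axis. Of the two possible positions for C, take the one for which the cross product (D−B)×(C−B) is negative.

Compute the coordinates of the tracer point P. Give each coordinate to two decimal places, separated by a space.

0.68 1.13

A=(0,0), D=(11.00,0)
B = A + 4.00·(cos3°, sin3°) = (3.9945, 0.2093)
|BD| = 7.0086
circle(B,9.00) ∩ circle(D,5.00): a=7.4994, h=4.9759
  candidates: C₊=(11.6392,4.9590) cross=34.874; C₋=(11.3419,-4.9883) cross=-34.874
  mode - wants cross < 0 → take C=(11.3419,-4.9883) (cross=-34.874)
ex = (C−B)/|BC| = (0.8164,-0.5775); ey = (0.5775,0.8164)
P = B + -3.24·ex + -1.16·ey = (0.6795,1.1335)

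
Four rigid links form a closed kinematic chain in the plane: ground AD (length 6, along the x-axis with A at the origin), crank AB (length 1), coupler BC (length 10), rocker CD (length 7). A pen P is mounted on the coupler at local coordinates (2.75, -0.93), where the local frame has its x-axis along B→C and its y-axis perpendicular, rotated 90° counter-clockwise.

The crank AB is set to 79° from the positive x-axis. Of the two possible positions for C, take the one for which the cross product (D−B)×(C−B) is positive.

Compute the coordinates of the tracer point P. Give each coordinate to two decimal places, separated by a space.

A=(0,0), D=(6.00,0)
B = A + 1.00·(cos79°, sin79°) = (0.1908, 0.9816)
|BD| = 5.8915
circle(B,10.00) ∩ circle(D,7.00): a=7.2740, h=6.8621
  candidates: C₊=(8.5065,6.5359) cross=40.429; C₋=(6.2198,-6.9965) cross=-40.429
  mode + wants cross > 0 → take C=(8.5065,6.5359) (cross=40.429)
ex = (C−B)/|BC| = (0.8316,0.5554); ey = (-0.5554,0.8316)
P = B + 2.75·ex + -0.93·ey = (2.9942,1.7357)

2.99 1.74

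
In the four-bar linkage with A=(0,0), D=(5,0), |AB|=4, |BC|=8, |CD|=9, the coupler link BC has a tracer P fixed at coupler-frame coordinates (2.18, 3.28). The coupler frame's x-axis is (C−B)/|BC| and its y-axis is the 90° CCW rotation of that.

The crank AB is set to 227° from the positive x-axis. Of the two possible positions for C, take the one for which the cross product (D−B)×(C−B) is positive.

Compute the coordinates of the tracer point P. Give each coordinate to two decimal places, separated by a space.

A=(0,0), D=(5.00,0)
B = A + 4.00·(cos227°, sin227°) = (-2.7280, -2.9254)
|BD| = 8.2632
circle(B,8.00) ∩ circle(D,9.00): a=3.1029, h=7.3737
  candidates: C₊=(-2.4366,5.0693) cross=60.930; C₋=(2.7845,-8.7230) cross=-60.930
  mode + wants cross > 0 → take C=(-2.4366,5.0693) (cross=60.930)
ex = (C−B)/|BC| = (0.0364,0.9993); ey = (-0.9993,0.0364)
P = B + 2.18·ex + 3.28·ey = (-5.9264,-0.6274)

-5.93 -0.63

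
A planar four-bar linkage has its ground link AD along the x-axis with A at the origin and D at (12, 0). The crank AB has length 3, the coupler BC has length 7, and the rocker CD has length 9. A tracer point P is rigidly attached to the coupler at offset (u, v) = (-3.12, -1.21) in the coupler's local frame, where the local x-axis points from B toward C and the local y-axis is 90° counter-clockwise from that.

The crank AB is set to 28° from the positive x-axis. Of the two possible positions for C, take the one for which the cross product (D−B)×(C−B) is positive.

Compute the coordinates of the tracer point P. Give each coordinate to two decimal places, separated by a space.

1.89 -1.85

A=(0,0), D=(12.00,0)
B = A + 3.00·(cos28°, sin28°) = (2.6488, 1.4084)
|BD| = 9.4566
circle(B,7.00) ∩ circle(D,9.00): a=3.0364, h=6.3072
  candidates: C₊=(6.5907,7.1930) cross=59.645; C₋=(4.7120,-5.2806) cross=-59.645
  mode + wants cross > 0 → take C=(6.5907,7.1930) (cross=59.645)
ex = (C−B)/|BC| = (0.5631,0.8264); ey = (-0.8264,0.5631)
P = B + -3.12·ex + -1.21·ey = (1.8918,-1.8512)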